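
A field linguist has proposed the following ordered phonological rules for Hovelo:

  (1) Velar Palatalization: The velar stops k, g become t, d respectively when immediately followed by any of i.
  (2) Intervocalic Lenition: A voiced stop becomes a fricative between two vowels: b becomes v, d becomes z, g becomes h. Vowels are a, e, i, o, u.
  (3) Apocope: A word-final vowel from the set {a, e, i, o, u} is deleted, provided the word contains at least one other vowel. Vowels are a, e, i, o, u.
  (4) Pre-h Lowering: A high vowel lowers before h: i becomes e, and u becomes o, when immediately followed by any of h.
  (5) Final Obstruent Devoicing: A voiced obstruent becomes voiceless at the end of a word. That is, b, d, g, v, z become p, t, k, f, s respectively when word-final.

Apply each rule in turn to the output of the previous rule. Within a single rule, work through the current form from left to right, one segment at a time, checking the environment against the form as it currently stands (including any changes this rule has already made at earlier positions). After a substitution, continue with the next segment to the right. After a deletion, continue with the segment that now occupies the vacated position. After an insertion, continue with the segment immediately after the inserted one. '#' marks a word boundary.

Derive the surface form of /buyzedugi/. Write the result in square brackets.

[buyzezus]

(1) Velar Palatalization: [buyzedugi] → [buyzedudi]
(2) Intervocalic Lenition: [buyzedudi] → [buyzezuzi]
(3) Apocope: [buyzezuzi] → [buyzezuz]
(4) Pre-h Lowering: no change — [buyzezuz]
(5) Final Obstruent Devoicing: [buyzezuz] → [buyzezus]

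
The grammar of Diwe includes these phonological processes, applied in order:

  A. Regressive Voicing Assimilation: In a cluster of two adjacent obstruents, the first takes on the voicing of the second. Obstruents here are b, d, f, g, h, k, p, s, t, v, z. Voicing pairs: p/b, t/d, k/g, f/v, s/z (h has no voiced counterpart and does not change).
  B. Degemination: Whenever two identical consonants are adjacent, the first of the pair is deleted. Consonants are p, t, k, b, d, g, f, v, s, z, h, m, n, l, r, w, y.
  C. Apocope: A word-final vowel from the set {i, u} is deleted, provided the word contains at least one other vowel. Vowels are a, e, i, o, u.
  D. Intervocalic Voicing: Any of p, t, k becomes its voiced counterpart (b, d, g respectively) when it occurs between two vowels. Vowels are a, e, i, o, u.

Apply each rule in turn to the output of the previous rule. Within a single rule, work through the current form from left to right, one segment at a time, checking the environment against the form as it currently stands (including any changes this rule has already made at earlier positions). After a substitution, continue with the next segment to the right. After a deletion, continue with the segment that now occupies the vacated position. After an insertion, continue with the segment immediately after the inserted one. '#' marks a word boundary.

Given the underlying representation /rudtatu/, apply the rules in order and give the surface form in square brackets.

A Regressive Voicing Assimilation: [rudtatu] → [ruttatu]
B Degemination: [ruttatu] → [rutatu]
C Apocope: [rutatu] → [rutat]
D Intervocalic Voicing: [rutat] → [rudat]

[rudat]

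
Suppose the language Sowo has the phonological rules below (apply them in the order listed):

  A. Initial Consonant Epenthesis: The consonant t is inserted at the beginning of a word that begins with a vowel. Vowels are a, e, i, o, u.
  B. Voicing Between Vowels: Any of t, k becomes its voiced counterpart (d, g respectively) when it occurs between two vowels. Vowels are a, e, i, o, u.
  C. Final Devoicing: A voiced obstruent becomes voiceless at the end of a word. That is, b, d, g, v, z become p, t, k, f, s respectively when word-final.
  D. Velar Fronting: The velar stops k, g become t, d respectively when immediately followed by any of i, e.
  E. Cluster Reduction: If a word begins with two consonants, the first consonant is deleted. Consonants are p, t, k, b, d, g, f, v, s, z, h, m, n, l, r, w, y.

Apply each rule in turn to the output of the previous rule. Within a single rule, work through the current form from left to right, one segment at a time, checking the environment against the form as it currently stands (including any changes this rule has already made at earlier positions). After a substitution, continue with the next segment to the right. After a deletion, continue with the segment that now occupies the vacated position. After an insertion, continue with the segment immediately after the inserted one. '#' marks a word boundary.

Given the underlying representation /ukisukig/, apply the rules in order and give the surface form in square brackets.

A Initial Consonant Epenthesis: [ukisukig] → [tukisukig]
B Voicing Between Vowels: [tukisukig] → [tugisugig]
C Final Devoicing: [tugisugig] → [tugisugik]
D Velar Fronting: [tugisugik] → [tudisudik]
E Cluster Reduction: no change — [tudisudik]

[tudisudik]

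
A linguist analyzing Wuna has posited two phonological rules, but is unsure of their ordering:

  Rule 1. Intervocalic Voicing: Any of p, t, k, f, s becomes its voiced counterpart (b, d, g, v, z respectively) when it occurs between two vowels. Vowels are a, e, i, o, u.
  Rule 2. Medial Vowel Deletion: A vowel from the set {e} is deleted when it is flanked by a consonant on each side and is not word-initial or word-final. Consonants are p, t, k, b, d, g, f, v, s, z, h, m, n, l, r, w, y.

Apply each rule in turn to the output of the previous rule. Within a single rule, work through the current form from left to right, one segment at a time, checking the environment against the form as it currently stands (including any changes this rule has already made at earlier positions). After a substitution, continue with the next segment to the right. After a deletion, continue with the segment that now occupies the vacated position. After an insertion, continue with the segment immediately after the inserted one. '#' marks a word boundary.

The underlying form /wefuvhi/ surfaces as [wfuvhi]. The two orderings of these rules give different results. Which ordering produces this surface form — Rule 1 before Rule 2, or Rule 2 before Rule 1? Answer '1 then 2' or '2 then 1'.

Order 1 then 2:
  1 Intervocalic Voicing: [wefuvhi] → [wevuvhi]
  2 Medial Vowel Deletion: [wevuvhi] → [wvuvhi]
  result: [wvuvhi]
Order 2 then 1:
  2 Medial Vowel Deletion: [wefuvhi] → [wfuvhi]
  1 Intervocalic Voicing: no change — [wfuvhi]
  result: [wfuvhi]

2 then 1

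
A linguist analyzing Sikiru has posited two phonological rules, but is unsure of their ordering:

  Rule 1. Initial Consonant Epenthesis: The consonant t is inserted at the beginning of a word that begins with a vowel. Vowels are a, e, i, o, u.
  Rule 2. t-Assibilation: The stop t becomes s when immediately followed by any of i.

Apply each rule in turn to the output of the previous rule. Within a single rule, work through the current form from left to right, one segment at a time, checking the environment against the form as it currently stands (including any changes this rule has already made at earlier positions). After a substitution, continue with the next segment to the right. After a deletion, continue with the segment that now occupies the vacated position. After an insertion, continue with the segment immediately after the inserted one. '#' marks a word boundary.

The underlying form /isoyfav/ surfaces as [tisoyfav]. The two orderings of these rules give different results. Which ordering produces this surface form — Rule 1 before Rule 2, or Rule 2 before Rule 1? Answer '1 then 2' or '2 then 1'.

Order 1 then 2:
  1 Initial Consonant Epenthesis: [isoyfav] → [tisoyfav]
  2 t-Assibilation: [tisoyfav] → [sisoyfav]
  result: [sisoyfav]
Order 2 then 1:
  2 t-Assibilation: no change — [isoyfav]
  1 Initial Consonant Epenthesis: [isoyfav] → [tisoyfav]
  result: [tisoyfav]

2 then 1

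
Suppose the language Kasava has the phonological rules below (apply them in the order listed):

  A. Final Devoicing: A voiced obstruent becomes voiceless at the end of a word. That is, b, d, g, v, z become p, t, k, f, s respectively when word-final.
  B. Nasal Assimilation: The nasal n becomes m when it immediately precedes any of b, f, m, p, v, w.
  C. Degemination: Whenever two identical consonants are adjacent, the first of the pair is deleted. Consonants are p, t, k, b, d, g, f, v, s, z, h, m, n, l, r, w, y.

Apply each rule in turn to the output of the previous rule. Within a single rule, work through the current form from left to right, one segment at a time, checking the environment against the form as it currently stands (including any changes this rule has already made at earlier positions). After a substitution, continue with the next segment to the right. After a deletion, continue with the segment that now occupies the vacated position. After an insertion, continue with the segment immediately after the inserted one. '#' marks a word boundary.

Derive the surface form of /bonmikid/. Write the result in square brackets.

A Final Devoicing: [bonmikid] → [bonmikit]
B Nasal Assimilation: [bonmikit] → [bommikit]
C Degemination: [bommikit] → [bomikit]

[bomikit]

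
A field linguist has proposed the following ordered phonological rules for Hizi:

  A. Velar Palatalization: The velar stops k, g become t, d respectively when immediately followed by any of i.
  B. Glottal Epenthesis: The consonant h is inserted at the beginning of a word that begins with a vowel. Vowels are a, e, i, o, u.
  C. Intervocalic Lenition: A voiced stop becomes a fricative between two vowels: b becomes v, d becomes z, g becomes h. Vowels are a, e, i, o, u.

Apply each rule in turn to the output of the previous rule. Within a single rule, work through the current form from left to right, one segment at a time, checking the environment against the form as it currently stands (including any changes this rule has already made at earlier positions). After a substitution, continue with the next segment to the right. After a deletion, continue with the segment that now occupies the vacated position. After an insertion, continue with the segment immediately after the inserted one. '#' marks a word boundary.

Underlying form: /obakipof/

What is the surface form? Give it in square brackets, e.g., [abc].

[hovatipof]

A Velar Palatalization: [obakipof] → [obatipof]
B Glottal Epenthesis: [obatipof] → [hobatipof]
C Intervocalic Lenition: [hobatipof] → [hovatipof]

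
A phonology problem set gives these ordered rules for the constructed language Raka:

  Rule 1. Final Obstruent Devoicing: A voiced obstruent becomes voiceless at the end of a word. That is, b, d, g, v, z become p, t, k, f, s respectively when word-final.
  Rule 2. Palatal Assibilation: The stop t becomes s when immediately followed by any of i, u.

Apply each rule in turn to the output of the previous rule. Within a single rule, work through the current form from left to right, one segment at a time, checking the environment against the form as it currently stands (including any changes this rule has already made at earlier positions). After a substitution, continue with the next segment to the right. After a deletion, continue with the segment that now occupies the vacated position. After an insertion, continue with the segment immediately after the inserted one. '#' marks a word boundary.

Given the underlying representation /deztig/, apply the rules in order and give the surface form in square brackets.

[dezsik]

Rule 1 Final Obstruent Devoicing: [deztig] → [deztik]
Rule 2 Palatal Assibilation: [deztik] → [dezsik]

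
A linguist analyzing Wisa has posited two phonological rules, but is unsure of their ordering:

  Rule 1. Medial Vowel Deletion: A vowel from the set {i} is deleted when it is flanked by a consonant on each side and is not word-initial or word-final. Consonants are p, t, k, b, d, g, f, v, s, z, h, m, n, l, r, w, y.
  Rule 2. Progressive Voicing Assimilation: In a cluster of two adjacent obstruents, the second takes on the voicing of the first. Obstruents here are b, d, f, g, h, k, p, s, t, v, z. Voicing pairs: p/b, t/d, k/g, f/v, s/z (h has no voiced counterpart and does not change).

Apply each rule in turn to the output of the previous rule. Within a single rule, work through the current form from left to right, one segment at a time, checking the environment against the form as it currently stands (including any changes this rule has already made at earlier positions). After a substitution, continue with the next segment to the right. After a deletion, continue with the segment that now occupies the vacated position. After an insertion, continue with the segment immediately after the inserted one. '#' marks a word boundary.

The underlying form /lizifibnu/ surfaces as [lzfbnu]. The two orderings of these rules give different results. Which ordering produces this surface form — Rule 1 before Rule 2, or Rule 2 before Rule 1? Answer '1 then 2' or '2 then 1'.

Order 1 then 2:
  1 Medial Vowel Deletion: [lizifibnu] → [lzfbnu]
  2 Progressive Voicing Assimilation: [lzfbnu] → [lzvbnu]
  result: [lzvbnu]
Order 2 then 1:
  2 Progressive Voicing Assimilation: no change — [lizifibnu]
  1 Medial Vowel Deletion: [lizifibnu] → [lzfbnu]
  result: [lzfbnu]

2 then 1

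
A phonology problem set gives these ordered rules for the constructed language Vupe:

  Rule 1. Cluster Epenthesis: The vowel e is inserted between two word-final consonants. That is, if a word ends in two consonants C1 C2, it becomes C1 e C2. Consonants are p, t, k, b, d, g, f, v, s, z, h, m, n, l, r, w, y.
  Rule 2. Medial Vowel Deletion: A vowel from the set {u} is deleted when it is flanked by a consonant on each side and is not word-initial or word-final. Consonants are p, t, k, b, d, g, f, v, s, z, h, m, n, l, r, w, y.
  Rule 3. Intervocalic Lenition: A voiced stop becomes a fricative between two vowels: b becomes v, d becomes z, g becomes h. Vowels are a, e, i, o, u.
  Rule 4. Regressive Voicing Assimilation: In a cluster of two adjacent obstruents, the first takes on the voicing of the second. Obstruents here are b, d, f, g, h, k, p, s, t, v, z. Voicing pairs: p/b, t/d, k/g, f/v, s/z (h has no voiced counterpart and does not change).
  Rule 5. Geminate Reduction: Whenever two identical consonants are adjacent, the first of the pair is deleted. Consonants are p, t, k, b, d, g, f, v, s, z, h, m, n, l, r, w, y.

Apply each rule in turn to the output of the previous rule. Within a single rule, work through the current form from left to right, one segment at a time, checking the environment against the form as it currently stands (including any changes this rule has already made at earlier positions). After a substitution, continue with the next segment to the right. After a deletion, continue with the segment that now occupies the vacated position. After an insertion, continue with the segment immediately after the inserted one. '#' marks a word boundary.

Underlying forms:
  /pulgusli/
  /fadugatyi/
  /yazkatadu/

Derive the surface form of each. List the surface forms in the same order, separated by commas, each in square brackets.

[plksli], [fadgatyi], [yaskatazu]

/pulgusli/:
  Rule 1 Cluster Epenthesis: no change — [pulgusli]
  Rule 2 Medial Vowel Deletion: [pulgusli] → [plgsli]
  Rule 3 Intervocalic Lenition: no change — [plgsli]
  Rule 4 Regressive Voicing Assimilation: [plgsli] → [plksli]
  Rule 5 Geminate Reduction: no change — [plksli]
/fadugatyi/:
  Rule 1 Cluster Epenthesis: no change — [fadugatyi]
  Rule 2 Medial Vowel Deletion: [fadugatyi] → [fadgatyi]
  Rule 3 Intervocalic Lenition: no change — [fadgatyi]
  Rule 4 Regressive Voicing Assimilation: no change — [fadgatyi]
  Rule 5 Geminate Reduction: no change — [fadgatyi]
/yazkatadu/:
  Rule 1 Cluster Epenthesis: no change — [yazkatadu]
  Rule 2 Medial Vowel Deletion: no change — [yazkatadu]
  Rule 3 Intervocalic Lenition: [yazkatadu] → [yazkatazu]
  Rule 4 Regressive Voicing Assimilation: [yazkatazu] → [yaskatazu]
  Rule 5 Geminate Reduction: no change — [yaskatazu]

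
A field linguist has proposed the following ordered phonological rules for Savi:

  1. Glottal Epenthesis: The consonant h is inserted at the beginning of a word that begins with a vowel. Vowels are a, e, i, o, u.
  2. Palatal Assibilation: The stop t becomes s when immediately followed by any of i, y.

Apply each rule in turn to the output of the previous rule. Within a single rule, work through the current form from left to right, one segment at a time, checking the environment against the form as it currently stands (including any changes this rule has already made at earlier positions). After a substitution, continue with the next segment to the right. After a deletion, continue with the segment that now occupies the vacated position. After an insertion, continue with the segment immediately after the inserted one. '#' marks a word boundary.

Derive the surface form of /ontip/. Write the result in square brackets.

[honsip]

1 Glottal Epenthesis: [ontip] → [hontip]
2 Palatal Assibilation: [hontip] → [honsip]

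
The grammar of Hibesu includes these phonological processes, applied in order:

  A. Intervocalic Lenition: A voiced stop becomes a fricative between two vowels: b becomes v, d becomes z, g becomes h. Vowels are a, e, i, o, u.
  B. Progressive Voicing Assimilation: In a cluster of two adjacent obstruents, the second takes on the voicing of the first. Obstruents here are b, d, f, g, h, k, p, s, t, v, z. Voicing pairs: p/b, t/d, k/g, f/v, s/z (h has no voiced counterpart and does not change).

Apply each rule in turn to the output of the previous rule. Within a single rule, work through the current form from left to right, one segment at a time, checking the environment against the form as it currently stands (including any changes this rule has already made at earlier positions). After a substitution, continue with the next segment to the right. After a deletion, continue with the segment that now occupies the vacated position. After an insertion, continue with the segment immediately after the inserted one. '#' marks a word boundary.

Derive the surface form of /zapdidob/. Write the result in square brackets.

A Intervocalic Lenition: [zapdidob] → [zapdizob]
B Progressive Voicing Assimilation: [zapdizob] → [zaptizob]

[zaptizob]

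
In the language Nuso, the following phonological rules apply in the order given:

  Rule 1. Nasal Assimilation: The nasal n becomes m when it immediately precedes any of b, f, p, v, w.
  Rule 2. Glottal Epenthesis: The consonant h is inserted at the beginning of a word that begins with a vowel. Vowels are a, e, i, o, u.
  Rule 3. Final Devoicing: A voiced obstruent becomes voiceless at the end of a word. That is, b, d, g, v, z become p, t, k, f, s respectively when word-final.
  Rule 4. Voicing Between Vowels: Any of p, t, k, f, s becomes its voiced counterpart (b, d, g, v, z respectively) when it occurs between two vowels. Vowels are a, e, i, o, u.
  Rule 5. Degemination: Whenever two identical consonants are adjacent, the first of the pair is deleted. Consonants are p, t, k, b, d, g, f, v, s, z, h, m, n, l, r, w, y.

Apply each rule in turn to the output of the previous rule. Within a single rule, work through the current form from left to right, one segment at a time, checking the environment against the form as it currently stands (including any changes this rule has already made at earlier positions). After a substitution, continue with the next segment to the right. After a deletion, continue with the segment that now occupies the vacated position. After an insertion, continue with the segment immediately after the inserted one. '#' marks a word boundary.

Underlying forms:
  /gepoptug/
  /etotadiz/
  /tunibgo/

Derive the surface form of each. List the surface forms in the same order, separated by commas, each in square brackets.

[geboptuk], [hedodadis], [tunibgo]

/gepoptug/:
  Rule 1 Nasal Assimilation: no change — [gepoptug]
  Rule 2 Glottal Epenthesis: no change — [gepoptug]
  Rule 3 Final Devoicing: [gepoptug] → [gepoptuk]
  Rule 4 Voicing Between Vowels: [gepoptuk] → [geboptuk]
  Rule 5 Degemination: no change — [geboptuk]
/etotadiz/:
  Rule 1 Nasal Assimilation: no change — [etotadiz]
  Rule 2 Glottal Epenthesis: [etotadiz] → [hetotadiz]
  Rule 3 Final Devoicing: [hetotadiz] → [hetotadis]
  Rule 4 Voicing Between Vowels: [hetotadis] → [hedodadis]
  Rule 5 Degemination: no change — [hedodadis]
/tunibgo/:
  Rule 1 Nasal Assimilation: no change — [tunibgo]
  Rule 2 Glottal Epenthesis: no change — [tunibgo]
  Rule 3 Final Devoicing: no change — [tunibgo]
  Rule 4 Voicing Between Vowels: no change — [tunibgo]
  Rule 5 Degemination: no change — [tunibgo]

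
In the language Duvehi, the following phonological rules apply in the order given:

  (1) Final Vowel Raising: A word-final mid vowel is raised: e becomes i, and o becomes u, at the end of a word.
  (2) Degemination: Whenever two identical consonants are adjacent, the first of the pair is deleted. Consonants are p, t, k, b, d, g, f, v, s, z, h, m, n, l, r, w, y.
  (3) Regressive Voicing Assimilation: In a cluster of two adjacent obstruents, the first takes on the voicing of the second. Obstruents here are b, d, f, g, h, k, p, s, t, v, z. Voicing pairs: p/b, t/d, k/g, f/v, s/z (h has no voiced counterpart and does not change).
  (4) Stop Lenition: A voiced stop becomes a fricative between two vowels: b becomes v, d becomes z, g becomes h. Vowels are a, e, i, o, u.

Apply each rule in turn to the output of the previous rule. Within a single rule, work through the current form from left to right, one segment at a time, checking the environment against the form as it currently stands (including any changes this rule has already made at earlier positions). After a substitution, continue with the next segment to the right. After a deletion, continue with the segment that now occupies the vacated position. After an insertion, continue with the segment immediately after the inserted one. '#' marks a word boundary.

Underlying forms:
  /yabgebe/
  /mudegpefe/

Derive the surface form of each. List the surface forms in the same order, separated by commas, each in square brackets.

/yabgebe/:
  (1) Final Vowel Raising: [yabgebe] → [yabgebi]
  (2) Degemination: no change — [yabgebi]
  (3) Regressive Voicing Assimilation: no change — [yabgebi]
  (4) Stop Lenition: [yabgebi] → [yabgevi]
/mudegpefe/:
  (1) Final Vowel Raising: [mudegpefe] → [mudegpefi]
  (2) Degemination: no change — [mudegpefi]
  (3) Regressive Voicing Assimilation: [mudegpefi] → [mudekpefi]
  (4) Stop Lenition: [mudekpefi] → [muzekpefi]

[yabgevi], [muzekpefi]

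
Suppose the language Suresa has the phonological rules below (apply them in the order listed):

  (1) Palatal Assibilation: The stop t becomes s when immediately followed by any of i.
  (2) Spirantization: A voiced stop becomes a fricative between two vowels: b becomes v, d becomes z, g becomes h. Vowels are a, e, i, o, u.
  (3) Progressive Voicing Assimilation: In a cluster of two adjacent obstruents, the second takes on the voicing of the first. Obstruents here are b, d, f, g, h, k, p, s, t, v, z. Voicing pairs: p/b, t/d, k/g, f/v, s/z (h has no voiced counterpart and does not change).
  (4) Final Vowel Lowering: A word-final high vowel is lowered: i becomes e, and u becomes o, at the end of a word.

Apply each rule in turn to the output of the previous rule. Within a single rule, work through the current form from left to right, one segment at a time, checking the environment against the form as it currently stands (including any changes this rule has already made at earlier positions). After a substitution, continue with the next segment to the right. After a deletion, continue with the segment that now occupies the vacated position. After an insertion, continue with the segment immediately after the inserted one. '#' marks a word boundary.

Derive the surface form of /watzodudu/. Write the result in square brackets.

(1) Palatal Assibilation: no change — [watzodudu]
(2) Spirantization: [watzodudu] → [watzozuzu]
(3) Progressive Voicing Assimilation: [watzozuzu] → [watsozuzu]
(4) Final Vowel Lowering: [watsozuzu] → [watsozuzo]

[watsozuzo]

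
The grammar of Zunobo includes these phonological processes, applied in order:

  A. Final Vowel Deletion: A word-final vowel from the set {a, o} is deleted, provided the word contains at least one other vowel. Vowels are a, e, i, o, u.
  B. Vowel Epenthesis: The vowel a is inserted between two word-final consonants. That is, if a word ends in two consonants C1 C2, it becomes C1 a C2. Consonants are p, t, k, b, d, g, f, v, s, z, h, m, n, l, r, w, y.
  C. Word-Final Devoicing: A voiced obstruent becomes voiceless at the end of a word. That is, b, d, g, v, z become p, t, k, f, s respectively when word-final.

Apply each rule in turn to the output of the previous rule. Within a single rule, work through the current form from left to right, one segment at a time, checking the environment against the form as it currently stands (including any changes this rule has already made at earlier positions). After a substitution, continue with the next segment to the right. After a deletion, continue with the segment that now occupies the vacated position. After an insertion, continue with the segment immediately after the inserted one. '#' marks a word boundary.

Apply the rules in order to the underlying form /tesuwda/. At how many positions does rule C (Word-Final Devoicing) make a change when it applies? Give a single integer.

A Final Vowel Deletion: [tesuwda] → [tesuwd]
B Vowel Epenthesis: [tesuwd] → [tesuwad]
C Word-Final Devoicing: [tesuwad] → [tesuwat]
Rule C changed 1 position(s).

1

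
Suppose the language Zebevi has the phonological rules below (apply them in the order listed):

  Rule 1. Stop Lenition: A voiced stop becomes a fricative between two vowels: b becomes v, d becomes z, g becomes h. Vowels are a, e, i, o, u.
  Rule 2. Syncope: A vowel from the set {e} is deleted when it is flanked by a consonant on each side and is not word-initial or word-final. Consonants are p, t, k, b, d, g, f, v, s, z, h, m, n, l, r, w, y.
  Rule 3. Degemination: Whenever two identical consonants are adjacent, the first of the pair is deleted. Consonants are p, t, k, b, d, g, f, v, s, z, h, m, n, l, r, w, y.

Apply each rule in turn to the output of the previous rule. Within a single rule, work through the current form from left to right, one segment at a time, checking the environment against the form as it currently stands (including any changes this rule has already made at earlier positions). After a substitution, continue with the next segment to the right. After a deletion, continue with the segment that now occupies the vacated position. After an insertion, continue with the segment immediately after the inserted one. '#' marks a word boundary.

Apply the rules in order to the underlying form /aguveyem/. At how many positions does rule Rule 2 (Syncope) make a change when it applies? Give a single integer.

2

Rule 1 Stop Lenition: [aguveyem] → [ahuveyem]
Rule 2 Syncope: [ahuveyem] → [ahuvym]
Rule 3 Degemination: no change — [ahuvym]
Rule Rule 2 changed 2 position(s).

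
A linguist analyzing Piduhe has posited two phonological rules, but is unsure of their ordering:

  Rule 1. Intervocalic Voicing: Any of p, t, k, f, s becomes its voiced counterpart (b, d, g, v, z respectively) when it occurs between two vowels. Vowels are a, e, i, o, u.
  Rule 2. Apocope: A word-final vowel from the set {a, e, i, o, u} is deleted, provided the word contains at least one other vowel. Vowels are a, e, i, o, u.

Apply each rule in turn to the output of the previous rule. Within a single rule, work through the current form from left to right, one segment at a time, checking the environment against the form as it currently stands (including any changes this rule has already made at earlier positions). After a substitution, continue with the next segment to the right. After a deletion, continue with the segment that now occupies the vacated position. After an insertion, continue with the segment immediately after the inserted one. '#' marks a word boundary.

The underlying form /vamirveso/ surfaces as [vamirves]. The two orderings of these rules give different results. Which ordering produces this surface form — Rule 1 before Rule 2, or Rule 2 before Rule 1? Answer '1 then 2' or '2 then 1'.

Order 1 then 2:
  1 Intervocalic Voicing: [vamirveso] → [vamirvezo]
  2 Apocope: [vamirvezo] → [vamirvez]
  result: [vamirvez]
Order 2 then 1:
  2 Apocope: [vamirveso] → [vamirves]
  1 Intervocalic Voicing: no change — [vamirves]
  result: [vamirves]

2 then 1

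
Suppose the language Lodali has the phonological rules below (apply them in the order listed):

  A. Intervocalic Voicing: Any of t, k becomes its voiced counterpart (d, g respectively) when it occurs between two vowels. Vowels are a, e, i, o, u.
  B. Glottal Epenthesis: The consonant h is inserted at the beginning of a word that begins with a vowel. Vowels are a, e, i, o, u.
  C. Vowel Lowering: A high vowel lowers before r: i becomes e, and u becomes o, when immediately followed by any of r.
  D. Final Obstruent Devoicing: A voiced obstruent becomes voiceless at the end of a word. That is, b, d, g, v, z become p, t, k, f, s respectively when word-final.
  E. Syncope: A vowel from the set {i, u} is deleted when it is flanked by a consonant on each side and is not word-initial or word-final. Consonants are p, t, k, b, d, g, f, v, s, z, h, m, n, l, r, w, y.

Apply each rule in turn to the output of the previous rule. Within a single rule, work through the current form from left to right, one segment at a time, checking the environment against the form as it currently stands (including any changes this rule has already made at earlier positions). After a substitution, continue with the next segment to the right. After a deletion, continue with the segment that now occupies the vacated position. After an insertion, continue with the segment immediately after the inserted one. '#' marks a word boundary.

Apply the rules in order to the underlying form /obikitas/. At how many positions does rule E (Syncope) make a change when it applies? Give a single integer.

A Intervocalic Voicing: [obikitas] → [obigidas]
B Glottal Epenthesis: [obigidas] → [hobigidas]
C Vowel Lowering: no change — [hobigidas]
D Final Obstruent Devoicing: no change — [hobigidas]
E Syncope: [hobigidas] → [hobgdas]
Rule E changed 2 position(s).

2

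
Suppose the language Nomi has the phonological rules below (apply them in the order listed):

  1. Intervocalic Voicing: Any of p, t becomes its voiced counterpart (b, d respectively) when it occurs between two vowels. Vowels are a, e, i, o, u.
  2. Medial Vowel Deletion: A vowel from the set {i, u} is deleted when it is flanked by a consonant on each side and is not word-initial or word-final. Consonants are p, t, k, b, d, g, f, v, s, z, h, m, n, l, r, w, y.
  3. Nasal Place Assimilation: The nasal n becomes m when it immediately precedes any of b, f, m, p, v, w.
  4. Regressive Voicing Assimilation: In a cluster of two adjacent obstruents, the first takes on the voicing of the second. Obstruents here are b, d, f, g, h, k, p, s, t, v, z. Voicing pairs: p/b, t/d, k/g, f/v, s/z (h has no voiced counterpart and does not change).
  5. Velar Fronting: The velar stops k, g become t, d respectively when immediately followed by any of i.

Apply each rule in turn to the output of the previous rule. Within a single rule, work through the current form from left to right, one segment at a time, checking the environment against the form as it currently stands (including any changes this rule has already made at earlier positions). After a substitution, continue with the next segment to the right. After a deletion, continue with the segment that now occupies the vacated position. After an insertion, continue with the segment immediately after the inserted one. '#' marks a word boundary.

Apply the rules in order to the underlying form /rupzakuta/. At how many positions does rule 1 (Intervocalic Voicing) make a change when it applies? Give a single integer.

1 Intervocalic Voicing: [rupzakuta] → [rupzakuda]
2 Medial Vowel Deletion: [rupzakuda] → [rpzakda]
3 Nasal Place Assimilation: no change — [rpzakda]
4 Regressive Voicing Assimilation: [rpzakda] → [rbzagda]
5 Velar Fronting: no change — [rbzagda]
Rule 1 changed 1 position(s).

1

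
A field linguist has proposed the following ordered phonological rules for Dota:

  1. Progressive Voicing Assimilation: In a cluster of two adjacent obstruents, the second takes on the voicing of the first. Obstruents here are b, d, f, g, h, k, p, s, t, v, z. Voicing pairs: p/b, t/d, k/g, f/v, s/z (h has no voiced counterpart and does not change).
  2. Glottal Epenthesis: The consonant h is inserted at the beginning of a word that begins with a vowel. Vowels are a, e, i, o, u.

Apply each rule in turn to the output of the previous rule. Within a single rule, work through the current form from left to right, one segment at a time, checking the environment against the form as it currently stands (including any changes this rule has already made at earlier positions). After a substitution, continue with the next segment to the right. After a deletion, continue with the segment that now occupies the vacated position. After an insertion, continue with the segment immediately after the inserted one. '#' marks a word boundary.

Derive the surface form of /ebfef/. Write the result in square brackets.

[hebvef]

1 Progressive Voicing Assimilation: [ebfef] → [ebvef]
2 Glottal Epenthesis: [ebvef] → [hebvef]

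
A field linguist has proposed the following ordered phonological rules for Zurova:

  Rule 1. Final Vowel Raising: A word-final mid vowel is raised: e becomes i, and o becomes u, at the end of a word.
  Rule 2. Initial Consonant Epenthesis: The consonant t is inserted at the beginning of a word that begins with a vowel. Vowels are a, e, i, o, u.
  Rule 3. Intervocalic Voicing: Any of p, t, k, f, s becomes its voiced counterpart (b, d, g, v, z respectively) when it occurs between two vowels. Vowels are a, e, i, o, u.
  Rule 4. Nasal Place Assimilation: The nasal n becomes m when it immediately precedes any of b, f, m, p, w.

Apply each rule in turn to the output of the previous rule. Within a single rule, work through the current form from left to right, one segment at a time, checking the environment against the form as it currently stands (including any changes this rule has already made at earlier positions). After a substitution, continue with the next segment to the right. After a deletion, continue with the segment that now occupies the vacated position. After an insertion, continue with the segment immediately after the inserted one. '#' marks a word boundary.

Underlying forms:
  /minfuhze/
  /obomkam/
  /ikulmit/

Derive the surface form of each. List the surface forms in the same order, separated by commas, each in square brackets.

/minfuhze/:
  Rule 1 Final Vowel Raising: [minfuhze] → [minfuhzi]
  Rule 2 Initial Consonant Epenthesis: no change — [minfuhzi]
  Rule 3 Intervocalic Voicing: no change — [minfuhzi]
  Rule 4 Nasal Place Assimilation: [minfuhzi] → [mimfuhzi]
/obomkam/:
  Rule 1 Final Vowel Raising: no change — [obomkam]
  Rule 2 Initial Consonant Epenthesis: [obomkam] → [tobomkam]
  Rule 3 Intervocalic Voicing: no change — [tobomkam]
  Rule 4 Nasal Place Assimilation: no change — [tobomkam]
/ikulmit/:
  Rule 1 Final Vowel Raising: no change — [ikulmit]
  Rule 2 Initial Consonant Epenthesis: [ikulmit] → [tikulmit]
  Rule 3 Intervocalic Voicing: [tikulmit] → [tigulmit]
  Rule 4 Nasal Place Assimilation: no change — [tigulmit]

[mimfuhzi], [tobomkam], [tigulmit]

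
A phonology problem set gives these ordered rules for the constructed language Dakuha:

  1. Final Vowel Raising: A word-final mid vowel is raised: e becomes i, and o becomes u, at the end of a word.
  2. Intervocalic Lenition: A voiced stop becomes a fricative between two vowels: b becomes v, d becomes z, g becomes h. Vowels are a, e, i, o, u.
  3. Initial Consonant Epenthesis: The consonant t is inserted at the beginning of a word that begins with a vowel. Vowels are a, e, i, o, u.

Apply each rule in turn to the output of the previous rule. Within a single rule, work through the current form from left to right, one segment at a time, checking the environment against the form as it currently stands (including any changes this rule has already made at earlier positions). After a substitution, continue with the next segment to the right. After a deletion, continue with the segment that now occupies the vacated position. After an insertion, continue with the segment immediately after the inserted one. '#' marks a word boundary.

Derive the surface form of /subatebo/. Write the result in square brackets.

1 Final Vowel Raising: [subatebo] → [subatebu]
2 Intervocalic Lenition: [subatebu] → [suvatevu]
3 Initial Consonant Epenthesis: no change — [suvatevu]

[suvatevu]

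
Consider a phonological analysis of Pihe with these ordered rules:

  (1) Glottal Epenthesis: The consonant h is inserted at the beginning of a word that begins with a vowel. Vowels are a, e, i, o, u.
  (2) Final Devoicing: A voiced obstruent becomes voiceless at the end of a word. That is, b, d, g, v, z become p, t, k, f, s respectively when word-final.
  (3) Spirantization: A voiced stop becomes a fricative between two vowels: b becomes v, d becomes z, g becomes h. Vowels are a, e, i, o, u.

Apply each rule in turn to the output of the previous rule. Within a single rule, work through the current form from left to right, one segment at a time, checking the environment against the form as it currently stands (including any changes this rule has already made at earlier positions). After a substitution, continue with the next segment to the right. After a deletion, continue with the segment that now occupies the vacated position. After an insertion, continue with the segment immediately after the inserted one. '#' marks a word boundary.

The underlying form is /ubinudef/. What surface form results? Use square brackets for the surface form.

[huvinuzef]

(1) Glottal Epenthesis: [ubinudef] → [hubinudef]
(2) Final Devoicing: no change — [hubinudef]
(3) Spirantization: [hubinudef] → [huvinuzef]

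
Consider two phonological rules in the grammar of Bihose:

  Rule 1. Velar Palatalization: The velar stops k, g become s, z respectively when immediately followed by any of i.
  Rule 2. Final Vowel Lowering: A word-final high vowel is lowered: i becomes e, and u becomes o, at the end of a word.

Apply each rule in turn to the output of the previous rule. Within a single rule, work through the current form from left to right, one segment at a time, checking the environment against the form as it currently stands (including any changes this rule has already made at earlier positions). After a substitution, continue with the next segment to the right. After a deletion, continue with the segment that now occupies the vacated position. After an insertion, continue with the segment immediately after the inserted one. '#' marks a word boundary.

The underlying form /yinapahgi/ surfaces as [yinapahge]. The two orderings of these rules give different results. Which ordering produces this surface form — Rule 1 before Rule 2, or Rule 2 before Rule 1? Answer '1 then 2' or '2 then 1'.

2 then 1

Order 1 then 2:
  1 Velar Palatalization: [yinapahgi] → [yinapahzi]
  2 Final Vowel Lowering: [yinapahzi] → [yinapahze]
  result: [yinapahze]
Order 2 then 1:
  2 Final Vowel Lowering: [yinapahgi] → [yinapahge]
  1 Velar Palatalization: no change — [yinapahge]
  result: [yinapahge]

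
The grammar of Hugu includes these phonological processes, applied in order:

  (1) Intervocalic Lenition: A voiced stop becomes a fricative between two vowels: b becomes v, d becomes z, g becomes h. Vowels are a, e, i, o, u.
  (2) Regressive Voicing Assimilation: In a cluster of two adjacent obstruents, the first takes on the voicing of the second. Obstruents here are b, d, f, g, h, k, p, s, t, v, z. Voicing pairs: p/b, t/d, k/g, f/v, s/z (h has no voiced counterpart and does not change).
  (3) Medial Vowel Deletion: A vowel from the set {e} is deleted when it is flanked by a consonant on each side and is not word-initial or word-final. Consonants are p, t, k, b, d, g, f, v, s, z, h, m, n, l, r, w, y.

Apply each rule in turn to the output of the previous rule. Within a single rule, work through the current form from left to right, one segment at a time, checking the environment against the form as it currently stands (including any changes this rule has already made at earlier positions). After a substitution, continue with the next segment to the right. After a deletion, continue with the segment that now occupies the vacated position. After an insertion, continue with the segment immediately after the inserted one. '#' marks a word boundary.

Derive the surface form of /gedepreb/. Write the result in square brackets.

[gzprb]

(1) Intervocalic Lenition: [gedepreb] → [gezepreb]
(2) Regressive Voicing Assimilation: no change — [gezepreb]
(3) Medial Vowel Deletion: [gezepreb] → [gzprb]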